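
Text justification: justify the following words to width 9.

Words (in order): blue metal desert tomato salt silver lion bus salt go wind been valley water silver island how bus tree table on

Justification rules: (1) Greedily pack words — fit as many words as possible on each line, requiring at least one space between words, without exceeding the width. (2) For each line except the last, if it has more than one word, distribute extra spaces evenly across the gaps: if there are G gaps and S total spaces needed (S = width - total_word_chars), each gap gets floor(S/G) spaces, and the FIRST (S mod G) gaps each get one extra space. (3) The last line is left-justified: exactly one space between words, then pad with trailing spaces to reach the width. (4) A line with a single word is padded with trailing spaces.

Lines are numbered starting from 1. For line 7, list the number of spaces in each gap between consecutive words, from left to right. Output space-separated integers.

Answer: 2

Derivation:
Line 1: ['blue'] (min_width=4, slack=5)
Line 2: ['metal'] (min_width=5, slack=4)
Line 3: ['desert'] (min_width=6, slack=3)
Line 4: ['tomato'] (min_width=6, slack=3)
Line 5: ['salt'] (min_width=4, slack=5)
Line 6: ['silver'] (min_width=6, slack=3)
Line 7: ['lion', 'bus'] (min_width=8, slack=1)
Line 8: ['salt', 'go'] (min_width=7, slack=2)
Line 9: ['wind', 'been'] (min_width=9, slack=0)
Line 10: ['valley'] (min_width=6, slack=3)
Line 11: ['water'] (min_width=5, slack=4)
Line 12: ['silver'] (min_width=6, slack=3)
Line 13: ['island'] (min_width=6, slack=3)
Line 14: ['how', 'bus'] (min_width=7, slack=2)
Line 15: ['tree'] (min_width=4, slack=5)
Line 16: ['table', 'on'] (min_width=8, slack=1)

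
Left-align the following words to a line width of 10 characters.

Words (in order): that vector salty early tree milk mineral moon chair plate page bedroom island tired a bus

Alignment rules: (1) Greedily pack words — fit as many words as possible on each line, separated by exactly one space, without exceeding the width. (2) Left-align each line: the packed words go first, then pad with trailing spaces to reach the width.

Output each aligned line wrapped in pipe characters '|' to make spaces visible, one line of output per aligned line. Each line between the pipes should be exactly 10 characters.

Line 1: ['that'] (min_width=4, slack=6)
Line 2: ['vector'] (min_width=6, slack=4)
Line 3: ['salty'] (min_width=5, slack=5)
Line 4: ['early', 'tree'] (min_width=10, slack=0)
Line 5: ['milk'] (min_width=4, slack=6)
Line 6: ['mineral'] (min_width=7, slack=3)
Line 7: ['moon', 'chair'] (min_width=10, slack=0)
Line 8: ['plate', 'page'] (min_width=10, slack=0)
Line 9: ['bedroom'] (min_width=7, slack=3)
Line 10: ['island'] (min_width=6, slack=4)
Line 11: ['tired', 'a'] (min_width=7, slack=3)
Line 12: ['bus'] (min_width=3, slack=7)

Answer: |that      |
|vector    |
|salty     |
|early tree|
|milk      |
|mineral   |
|moon chair|
|plate page|
|bedroom   |
|island    |
|tired a   |
|bus       |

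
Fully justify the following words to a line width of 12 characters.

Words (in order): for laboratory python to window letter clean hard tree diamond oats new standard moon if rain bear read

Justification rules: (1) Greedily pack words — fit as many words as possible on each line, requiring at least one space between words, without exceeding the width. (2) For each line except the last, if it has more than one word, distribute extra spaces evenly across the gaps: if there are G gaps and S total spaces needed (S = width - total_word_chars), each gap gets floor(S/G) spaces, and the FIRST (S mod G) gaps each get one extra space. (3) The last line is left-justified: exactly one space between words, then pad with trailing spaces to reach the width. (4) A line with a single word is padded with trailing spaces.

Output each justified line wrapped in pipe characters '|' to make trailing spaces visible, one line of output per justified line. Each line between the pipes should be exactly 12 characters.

Line 1: ['for'] (min_width=3, slack=9)
Line 2: ['laboratory'] (min_width=10, slack=2)
Line 3: ['python', 'to'] (min_width=9, slack=3)
Line 4: ['window'] (min_width=6, slack=6)
Line 5: ['letter', 'clean'] (min_width=12, slack=0)
Line 6: ['hard', 'tree'] (min_width=9, slack=3)
Line 7: ['diamond', 'oats'] (min_width=12, slack=0)
Line 8: ['new', 'standard'] (min_width=12, slack=0)
Line 9: ['moon', 'if', 'rain'] (min_width=12, slack=0)
Line 10: ['bear', 'read'] (min_width=9, slack=3)

Answer: |for         |
|laboratory  |
|python    to|
|window      |
|letter clean|
|hard    tree|
|diamond oats|
|new standard|
|moon if rain|
|bear read   |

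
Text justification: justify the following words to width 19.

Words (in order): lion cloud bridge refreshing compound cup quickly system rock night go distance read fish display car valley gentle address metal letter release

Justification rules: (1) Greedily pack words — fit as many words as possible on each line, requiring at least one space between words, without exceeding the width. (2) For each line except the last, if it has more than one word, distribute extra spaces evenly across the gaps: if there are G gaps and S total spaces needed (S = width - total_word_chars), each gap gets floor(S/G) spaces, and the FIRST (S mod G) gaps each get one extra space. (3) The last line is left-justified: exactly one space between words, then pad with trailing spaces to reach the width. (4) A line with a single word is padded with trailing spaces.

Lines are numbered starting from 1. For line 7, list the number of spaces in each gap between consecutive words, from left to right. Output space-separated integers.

Line 1: ['lion', 'cloud', 'bridge'] (min_width=17, slack=2)
Line 2: ['refreshing', 'compound'] (min_width=19, slack=0)
Line 3: ['cup', 'quickly', 'system'] (min_width=18, slack=1)
Line 4: ['rock', 'night', 'go'] (min_width=13, slack=6)
Line 5: ['distance', 'read', 'fish'] (min_width=18, slack=1)
Line 6: ['display', 'car', 'valley'] (min_width=18, slack=1)
Line 7: ['gentle', 'address'] (min_width=14, slack=5)
Line 8: ['metal', 'letter'] (min_width=12, slack=7)
Line 9: ['release'] (min_width=7, slack=12)

Answer: 6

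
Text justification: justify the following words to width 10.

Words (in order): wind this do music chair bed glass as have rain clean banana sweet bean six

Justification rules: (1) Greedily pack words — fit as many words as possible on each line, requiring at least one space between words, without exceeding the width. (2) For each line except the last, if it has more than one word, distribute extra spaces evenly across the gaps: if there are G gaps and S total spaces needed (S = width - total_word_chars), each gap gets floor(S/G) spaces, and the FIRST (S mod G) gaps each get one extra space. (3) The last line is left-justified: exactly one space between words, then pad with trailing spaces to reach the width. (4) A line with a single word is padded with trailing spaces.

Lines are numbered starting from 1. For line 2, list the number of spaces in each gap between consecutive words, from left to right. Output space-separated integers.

Answer: 3

Derivation:
Line 1: ['wind', 'this'] (min_width=9, slack=1)
Line 2: ['do', 'music'] (min_width=8, slack=2)
Line 3: ['chair', 'bed'] (min_width=9, slack=1)
Line 4: ['glass', 'as'] (min_width=8, slack=2)
Line 5: ['have', 'rain'] (min_width=9, slack=1)
Line 6: ['clean'] (min_width=5, slack=5)
Line 7: ['banana'] (min_width=6, slack=4)
Line 8: ['sweet', 'bean'] (min_width=10, slack=0)
Line 9: ['six'] (min_width=3, slack=7)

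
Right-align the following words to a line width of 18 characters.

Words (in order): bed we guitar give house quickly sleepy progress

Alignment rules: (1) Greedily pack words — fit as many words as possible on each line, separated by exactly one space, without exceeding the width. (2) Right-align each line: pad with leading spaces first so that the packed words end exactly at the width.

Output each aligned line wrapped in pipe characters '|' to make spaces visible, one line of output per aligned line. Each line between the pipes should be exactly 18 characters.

Line 1: ['bed', 'we', 'guitar', 'give'] (min_width=18, slack=0)
Line 2: ['house', 'quickly'] (min_width=13, slack=5)
Line 3: ['sleepy', 'progress'] (min_width=15, slack=3)

Answer: |bed we guitar give|
|     house quickly|
|   sleepy progress|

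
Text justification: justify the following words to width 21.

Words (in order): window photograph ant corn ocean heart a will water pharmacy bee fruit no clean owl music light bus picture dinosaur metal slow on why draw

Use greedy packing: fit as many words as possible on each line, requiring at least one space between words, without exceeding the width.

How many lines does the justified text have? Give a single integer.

Line 1: ['window', 'photograph', 'ant'] (min_width=21, slack=0)
Line 2: ['corn', 'ocean', 'heart', 'a'] (min_width=18, slack=3)
Line 3: ['will', 'water', 'pharmacy'] (min_width=19, slack=2)
Line 4: ['bee', 'fruit', 'no', 'clean'] (min_width=18, slack=3)
Line 5: ['owl', 'music', 'light', 'bus'] (min_width=19, slack=2)
Line 6: ['picture', 'dinosaur'] (min_width=16, slack=5)
Line 7: ['metal', 'slow', 'on', 'why'] (min_width=17, slack=4)
Line 8: ['draw'] (min_width=4, slack=17)
Total lines: 8

Answer: 8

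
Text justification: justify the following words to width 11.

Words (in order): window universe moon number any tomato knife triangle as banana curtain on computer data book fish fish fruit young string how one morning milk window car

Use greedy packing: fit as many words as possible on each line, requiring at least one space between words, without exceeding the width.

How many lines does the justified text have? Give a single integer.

Answer: 16

Derivation:
Line 1: ['window'] (min_width=6, slack=5)
Line 2: ['universe'] (min_width=8, slack=3)
Line 3: ['moon', 'number'] (min_width=11, slack=0)
Line 4: ['any', 'tomato'] (min_width=10, slack=1)
Line 5: ['knife'] (min_width=5, slack=6)
Line 6: ['triangle', 'as'] (min_width=11, slack=0)
Line 7: ['banana'] (min_width=6, slack=5)
Line 8: ['curtain', 'on'] (min_width=10, slack=1)
Line 9: ['computer'] (min_width=8, slack=3)
Line 10: ['data', 'book'] (min_width=9, slack=2)
Line 11: ['fish', 'fish'] (min_width=9, slack=2)
Line 12: ['fruit', 'young'] (min_width=11, slack=0)
Line 13: ['string', 'how'] (min_width=10, slack=1)
Line 14: ['one', 'morning'] (min_width=11, slack=0)
Line 15: ['milk', 'window'] (min_width=11, slack=0)
Line 16: ['car'] (min_width=3, slack=8)
Total lines: 16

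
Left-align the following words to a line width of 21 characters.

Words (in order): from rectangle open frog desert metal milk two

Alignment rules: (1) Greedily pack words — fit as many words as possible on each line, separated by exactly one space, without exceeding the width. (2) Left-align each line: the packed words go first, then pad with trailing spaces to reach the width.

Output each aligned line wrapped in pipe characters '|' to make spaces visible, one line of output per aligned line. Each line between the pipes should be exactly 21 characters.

Answer: |from rectangle open  |
|frog desert metal    |
|milk two             |

Derivation:
Line 1: ['from', 'rectangle', 'open'] (min_width=19, slack=2)
Line 2: ['frog', 'desert', 'metal'] (min_width=17, slack=4)
Line 3: ['milk', 'two'] (min_width=8, slack=13)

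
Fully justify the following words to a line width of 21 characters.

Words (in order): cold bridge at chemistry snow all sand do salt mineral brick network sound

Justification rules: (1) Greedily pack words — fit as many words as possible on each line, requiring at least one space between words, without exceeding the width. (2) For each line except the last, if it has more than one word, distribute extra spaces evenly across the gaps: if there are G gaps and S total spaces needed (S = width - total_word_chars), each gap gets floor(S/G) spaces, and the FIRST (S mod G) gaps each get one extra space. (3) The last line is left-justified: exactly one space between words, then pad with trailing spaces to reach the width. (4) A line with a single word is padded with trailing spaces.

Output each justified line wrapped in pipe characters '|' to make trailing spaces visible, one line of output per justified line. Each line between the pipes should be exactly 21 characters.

Line 1: ['cold', 'bridge', 'at'] (min_width=14, slack=7)
Line 2: ['chemistry', 'snow', 'all'] (min_width=18, slack=3)
Line 3: ['sand', 'do', 'salt', 'mineral'] (min_width=20, slack=1)
Line 4: ['brick', 'network', 'sound'] (min_width=19, slack=2)

Answer: |cold     bridge    at|
|chemistry   snow  all|
|sand  do salt mineral|
|brick network sound  |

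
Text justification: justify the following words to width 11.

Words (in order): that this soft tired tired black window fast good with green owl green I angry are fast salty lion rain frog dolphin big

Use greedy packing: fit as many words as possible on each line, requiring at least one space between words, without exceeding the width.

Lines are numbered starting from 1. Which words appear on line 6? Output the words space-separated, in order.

Answer: green owl

Derivation:
Line 1: ['that', 'this'] (min_width=9, slack=2)
Line 2: ['soft', 'tired'] (min_width=10, slack=1)
Line 3: ['tired', 'black'] (min_width=11, slack=0)
Line 4: ['window', 'fast'] (min_width=11, slack=0)
Line 5: ['good', 'with'] (min_width=9, slack=2)
Line 6: ['green', 'owl'] (min_width=9, slack=2)
Line 7: ['green', 'I'] (min_width=7, slack=4)
Line 8: ['angry', 'are'] (min_width=9, slack=2)
Line 9: ['fast', 'salty'] (min_width=10, slack=1)
Line 10: ['lion', 'rain'] (min_width=9, slack=2)
Line 11: ['frog'] (min_width=4, slack=7)
Line 12: ['dolphin', 'big'] (min_width=11, slack=0)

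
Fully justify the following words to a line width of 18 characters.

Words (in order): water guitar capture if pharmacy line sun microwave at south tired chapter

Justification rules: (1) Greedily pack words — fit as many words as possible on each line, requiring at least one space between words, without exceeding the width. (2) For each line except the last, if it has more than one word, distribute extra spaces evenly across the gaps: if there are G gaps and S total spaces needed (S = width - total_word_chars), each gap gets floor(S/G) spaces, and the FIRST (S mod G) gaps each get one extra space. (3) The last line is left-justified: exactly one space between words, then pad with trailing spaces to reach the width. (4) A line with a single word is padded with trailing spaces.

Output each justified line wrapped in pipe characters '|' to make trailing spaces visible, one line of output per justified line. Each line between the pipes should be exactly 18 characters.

Line 1: ['water', 'guitar'] (min_width=12, slack=6)
Line 2: ['capture', 'if'] (min_width=10, slack=8)
Line 3: ['pharmacy', 'line', 'sun'] (min_width=17, slack=1)
Line 4: ['microwave', 'at', 'south'] (min_width=18, slack=0)
Line 5: ['tired', 'chapter'] (min_width=13, slack=5)

Answer: |water       guitar|
|capture         if|
|pharmacy  line sun|
|microwave at south|
|tired chapter     |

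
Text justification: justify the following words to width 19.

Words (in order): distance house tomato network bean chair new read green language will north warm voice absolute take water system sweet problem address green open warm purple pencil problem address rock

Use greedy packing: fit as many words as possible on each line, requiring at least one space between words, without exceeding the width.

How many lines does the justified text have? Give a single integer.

Answer: 12

Derivation:
Line 1: ['distance', 'house'] (min_width=14, slack=5)
Line 2: ['tomato', 'network', 'bean'] (min_width=19, slack=0)
Line 3: ['chair', 'new', 'read'] (min_width=14, slack=5)
Line 4: ['green', 'language', 'will'] (min_width=19, slack=0)
Line 5: ['north', 'warm', 'voice'] (min_width=16, slack=3)
Line 6: ['absolute', 'take', 'water'] (min_width=19, slack=0)
Line 7: ['system', 'sweet'] (min_width=12, slack=7)
Line 8: ['problem', 'address'] (min_width=15, slack=4)
Line 9: ['green', 'open', 'warm'] (min_width=15, slack=4)
Line 10: ['purple', 'pencil'] (min_width=13, slack=6)
Line 11: ['problem', 'address'] (min_width=15, slack=4)
Line 12: ['rock'] (min_width=4, slack=15)
Total lines: 12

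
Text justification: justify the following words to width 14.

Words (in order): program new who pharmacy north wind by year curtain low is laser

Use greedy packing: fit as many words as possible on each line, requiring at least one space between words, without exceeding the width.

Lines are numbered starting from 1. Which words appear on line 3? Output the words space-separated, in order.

Answer: north wind by

Derivation:
Line 1: ['program', 'new'] (min_width=11, slack=3)
Line 2: ['who', 'pharmacy'] (min_width=12, slack=2)
Line 3: ['north', 'wind', 'by'] (min_width=13, slack=1)
Line 4: ['year', 'curtain'] (min_width=12, slack=2)
Line 5: ['low', 'is', 'laser'] (min_width=12, slack=2)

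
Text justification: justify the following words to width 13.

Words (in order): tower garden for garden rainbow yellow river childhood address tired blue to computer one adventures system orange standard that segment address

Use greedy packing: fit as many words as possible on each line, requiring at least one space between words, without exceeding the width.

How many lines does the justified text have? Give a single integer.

Line 1: ['tower', 'garden'] (min_width=12, slack=1)
Line 2: ['for', 'garden'] (min_width=10, slack=3)
Line 3: ['rainbow'] (min_width=7, slack=6)
Line 4: ['yellow', 'river'] (min_width=12, slack=1)
Line 5: ['childhood'] (min_width=9, slack=4)
Line 6: ['address', 'tired'] (min_width=13, slack=0)
Line 7: ['blue', 'to'] (min_width=7, slack=6)
Line 8: ['computer', 'one'] (min_width=12, slack=1)
Line 9: ['adventures'] (min_width=10, slack=3)
Line 10: ['system', 'orange'] (min_width=13, slack=0)
Line 11: ['standard', 'that'] (min_width=13, slack=0)
Line 12: ['segment'] (min_width=7, slack=6)
Line 13: ['address'] (min_width=7, slack=6)
Total lines: 13

Answer: 13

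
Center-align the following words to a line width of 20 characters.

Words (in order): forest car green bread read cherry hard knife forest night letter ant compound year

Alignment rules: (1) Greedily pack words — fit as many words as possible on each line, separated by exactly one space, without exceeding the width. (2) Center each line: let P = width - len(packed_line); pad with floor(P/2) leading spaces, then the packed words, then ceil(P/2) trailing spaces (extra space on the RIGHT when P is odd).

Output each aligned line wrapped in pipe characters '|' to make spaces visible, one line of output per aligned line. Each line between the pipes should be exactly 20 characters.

Line 1: ['forest', 'car', 'green'] (min_width=16, slack=4)
Line 2: ['bread', 'read', 'cherry'] (min_width=17, slack=3)
Line 3: ['hard', 'knife', 'forest'] (min_width=17, slack=3)
Line 4: ['night', 'letter', 'ant'] (min_width=16, slack=4)
Line 5: ['compound', 'year'] (min_width=13, slack=7)

Answer: |  forest car green  |
| bread read cherry  |
| hard knife forest  |
|  night letter ant  |
|   compound year    |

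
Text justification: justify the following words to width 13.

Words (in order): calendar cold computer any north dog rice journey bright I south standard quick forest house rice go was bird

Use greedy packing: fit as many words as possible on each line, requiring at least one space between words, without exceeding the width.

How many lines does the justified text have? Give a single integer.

Line 1: ['calendar', 'cold'] (min_width=13, slack=0)
Line 2: ['computer', 'any'] (min_width=12, slack=1)
Line 3: ['north', 'dog'] (min_width=9, slack=4)
Line 4: ['rice', 'journey'] (min_width=12, slack=1)
Line 5: ['bright', 'I'] (min_width=8, slack=5)
Line 6: ['south'] (min_width=5, slack=8)
Line 7: ['standard'] (min_width=8, slack=5)
Line 8: ['quick', 'forest'] (min_width=12, slack=1)
Line 9: ['house', 'rice', 'go'] (min_width=13, slack=0)
Line 10: ['was', 'bird'] (min_width=8, slack=5)
Total lines: 10

Answer: 10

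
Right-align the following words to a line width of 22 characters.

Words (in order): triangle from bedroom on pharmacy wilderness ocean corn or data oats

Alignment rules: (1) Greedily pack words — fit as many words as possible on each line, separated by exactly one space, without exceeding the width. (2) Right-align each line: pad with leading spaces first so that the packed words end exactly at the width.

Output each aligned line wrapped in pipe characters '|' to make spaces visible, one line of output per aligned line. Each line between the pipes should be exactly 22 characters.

Answer: | triangle from bedroom|
|on pharmacy wilderness|
|    ocean corn or data|
|                  oats|

Derivation:
Line 1: ['triangle', 'from', 'bedroom'] (min_width=21, slack=1)
Line 2: ['on', 'pharmacy', 'wilderness'] (min_width=22, slack=0)
Line 3: ['ocean', 'corn', 'or', 'data'] (min_width=18, slack=4)
Line 4: ['oats'] (min_width=4, slack=18)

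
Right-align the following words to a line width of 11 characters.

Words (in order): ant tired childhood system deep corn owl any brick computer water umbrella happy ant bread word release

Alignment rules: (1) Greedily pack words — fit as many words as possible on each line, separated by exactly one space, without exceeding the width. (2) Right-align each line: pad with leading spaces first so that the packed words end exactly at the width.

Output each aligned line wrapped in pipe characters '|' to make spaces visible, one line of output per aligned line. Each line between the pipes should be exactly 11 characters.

Answer: |  ant tired|
|  childhood|
|system deep|
|   corn owl|
|  any brick|
|   computer|
|      water|
|   umbrella|
|  happy ant|
| bread word|
|    release|

Derivation:
Line 1: ['ant', 'tired'] (min_width=9, slack=2)
Line 2: ['childhood'] (min_width=9, slack=2)
Line 3: ['system', 'deep'] (min_width=11, slack=0)
Line 4: ['corn', 'owl'] (min_width=8, slack=3)
Line 5: ['any', 'brick'] (min_width=9, slack=2)
Line 6: ['computer'] (min_width=8, slack=3)
Line 7: ['water'] (min_width=5, slack=6)
Line 8: ['umbrella'] (min_width=8, slack=3)
Line 9: ['happy', 'ant'] (min_width=9, slack=2)
Line 10: ['bread', 'word'] (min_width=10, slack=1)
Line 11: ['release'] (min_width=7, slack=4)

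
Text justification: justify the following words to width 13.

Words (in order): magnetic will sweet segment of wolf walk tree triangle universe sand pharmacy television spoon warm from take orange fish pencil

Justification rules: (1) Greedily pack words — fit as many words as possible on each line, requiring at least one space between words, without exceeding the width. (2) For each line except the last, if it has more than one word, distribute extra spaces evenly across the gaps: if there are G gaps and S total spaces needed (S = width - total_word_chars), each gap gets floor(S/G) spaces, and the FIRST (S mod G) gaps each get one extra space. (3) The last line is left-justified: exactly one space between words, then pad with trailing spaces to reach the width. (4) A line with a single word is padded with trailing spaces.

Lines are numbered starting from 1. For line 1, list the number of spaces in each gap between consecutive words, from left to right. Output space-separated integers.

Answer: 1

Derivation:
Line 1: ['magnetic', 'will'] (min_width=13, slack=0)
Line 2: ['sweet', 'segment'] (min_width=13, slack=0)
Line 3: ['of', 'wolf', 'walk'] (min_width=12, slack=1)
Line 4: ['tree', 'triangle'] (min_width=13, slack=0)
Line 5: ['universe', 'sand'] (min_width=13, slack=0)
Line 6: ['pharmacy'] (min_width=8, slack=5)
Line 7: ['television'] (min_width=10, slack=3)
Line 8: ['spoon', 'warm'] (min_width=10, slack=3)
Line 9: ['from', 'take'] (min_width=9, slack=4)
Line 10: ['orange', 'fish'] (min_width=11, slack=2)
Line 11: ['pencil'] (min_width=6, slack=7)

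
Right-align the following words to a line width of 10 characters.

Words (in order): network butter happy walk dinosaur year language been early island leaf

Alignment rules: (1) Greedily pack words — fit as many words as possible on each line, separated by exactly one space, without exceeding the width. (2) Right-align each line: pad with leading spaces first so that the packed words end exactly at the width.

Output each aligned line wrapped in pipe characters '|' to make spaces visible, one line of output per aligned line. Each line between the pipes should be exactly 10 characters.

Answer: |   network|
|    butter|
|happy walk|
|  dinosaur|
|      year|
|  language|
|been early|
|    island|
|      leaf|

Derivation:
Line 1: ['network'] (min_width=7, slack=3)
Line 2: ['butter'] (min_width=6, slack=4)
Line 3: ['happy', 'walk'] (min_width=10, slack=0)
Line 4: ['dinosaur'] (min_width=8, slack=2)
Line 5: ['year'] (min_width=4, slack=6)
Line 6: ['language'] (min_width=8, slack=2)
Line 7: ['been', 'early'] (min_width=10, slack=0)
Line 8: ['island'] (min_width=6, slack=4)
Line 9: ['leaf'] (min_width=4, slack=6)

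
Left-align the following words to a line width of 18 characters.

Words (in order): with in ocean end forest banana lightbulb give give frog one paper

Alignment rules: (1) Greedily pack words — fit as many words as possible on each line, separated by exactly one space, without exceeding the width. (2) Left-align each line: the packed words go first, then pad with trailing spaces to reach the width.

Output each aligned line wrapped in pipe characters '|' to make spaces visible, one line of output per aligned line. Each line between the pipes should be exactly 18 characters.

Answer: |with in ocean end |
|forest banana     |
|lightbulb give    |
|give frog one     |
|paper             |

Derivation:
Line 1: ['with', 'in', 'ocean', 'end'] (min_width=17, slack=1)
Line 2: ['forest', 'banana'] (min_width=13, slack=5)
Line 3: ['lightbulb', 'give'] (min_width=14, slack=4)
Line 4: ['give', 'frog', 'one'] (min_width=13, slack=5)
Line 5: ['paper'] (min_width=5, slack=13)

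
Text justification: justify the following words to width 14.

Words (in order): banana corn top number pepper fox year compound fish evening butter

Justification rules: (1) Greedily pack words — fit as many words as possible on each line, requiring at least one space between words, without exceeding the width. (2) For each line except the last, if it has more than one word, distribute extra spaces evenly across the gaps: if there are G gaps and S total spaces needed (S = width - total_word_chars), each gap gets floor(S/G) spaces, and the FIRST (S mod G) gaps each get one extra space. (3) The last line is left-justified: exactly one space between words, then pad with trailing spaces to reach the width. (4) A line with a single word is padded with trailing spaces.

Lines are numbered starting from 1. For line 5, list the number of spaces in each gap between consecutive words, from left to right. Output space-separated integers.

Answer: 3

Derivation:
Line 1: ['banana', 'corn'] (min_width=11, slack=3)
Line 2: ['top', 'number'] (min_width=10, slack=4)
Line 3: ['pepper', 'fox'] (min_width=10, slack=4)
Line 4: ['year', 'compound'] (min_width=13, slack=1)
Line 5: ['fish', 'evening'] (min_width=12, slack=2)
Line 6: ['butter'] (min_width=6, slack=8)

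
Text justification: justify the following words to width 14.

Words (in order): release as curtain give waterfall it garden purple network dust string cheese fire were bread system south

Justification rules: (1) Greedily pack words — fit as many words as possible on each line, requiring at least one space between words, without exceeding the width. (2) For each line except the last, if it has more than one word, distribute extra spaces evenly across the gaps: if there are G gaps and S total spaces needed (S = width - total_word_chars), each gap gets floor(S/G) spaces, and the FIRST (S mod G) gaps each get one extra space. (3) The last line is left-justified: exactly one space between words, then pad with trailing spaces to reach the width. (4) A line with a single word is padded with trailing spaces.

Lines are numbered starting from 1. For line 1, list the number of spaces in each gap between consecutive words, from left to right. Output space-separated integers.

Line 1: ['release', 'as'] (min_width=10, slack=4)
Line 2: ['curtain', 'give'] (min_width=12, slack=2)
Line 3: ['waterfall', 'it'] (min_width=12, slack=2)
Line 4: ['garden', 'purple'] (min_width=13, slack=1)
Line 5: ['network', 'dust'] (min_width=12, slack=2)
Line 6: ['string', 'cheese'] (min_width=13, slack=1)
Line 7: ['fire', 'were'] (min_width=9, slack=5)
Line 8: ['bread', 'system'] (min_width=12, slack=2)
Line 9: ['south'] (min_width=5, slack=9)

Answer: 5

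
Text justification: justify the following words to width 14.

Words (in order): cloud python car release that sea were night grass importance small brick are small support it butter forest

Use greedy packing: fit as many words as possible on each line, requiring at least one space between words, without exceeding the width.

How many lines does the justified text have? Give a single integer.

Answer: 9

Derivation:
Line 1: ['cloud', 'python'] (min_width=12, slack=2)
Line 2: ['car', 'release'] (min_width=11, slack=3)
Line 3: ['that', 'sea', 'were'] (min_width=13, slack=1)
Line 4: ['night', 'grass'] (min_width=11, slack=3)
Line 5: ['importance'] (min_width=10, slack=4)
Line 6: ['small', 'brick'] (min_width=11, slack=3)
Line 7: ['are', 'small'] (min_width=9, slack=5)
Line 8: ['support', 'it'] (min_width=10, slack=4)
Line 9: ['butter', 'forest'] (min_width=13, slack=1)
Total lines: 9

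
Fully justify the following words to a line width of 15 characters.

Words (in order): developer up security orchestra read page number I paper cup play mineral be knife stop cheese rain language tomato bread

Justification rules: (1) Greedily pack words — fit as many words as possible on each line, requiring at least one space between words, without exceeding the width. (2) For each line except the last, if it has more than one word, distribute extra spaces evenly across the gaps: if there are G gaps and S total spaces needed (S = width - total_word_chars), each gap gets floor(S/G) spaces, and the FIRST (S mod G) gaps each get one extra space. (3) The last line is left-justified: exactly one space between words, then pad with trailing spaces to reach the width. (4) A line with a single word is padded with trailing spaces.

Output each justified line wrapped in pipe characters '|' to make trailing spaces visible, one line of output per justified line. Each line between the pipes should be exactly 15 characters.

Line 1: ['developer', 'up'] (min_width=12, slack=3)
Line 2: ['security'] (min_width=8, slack=7)
Line 3: ['orchestra', 'read'] (min_width=14, slack=1)
Line 4: ['page', 'number', 'I'] (min_width=13, slack=2)
Line 5: ['paper', 'cup', 'play'] (min_width=14, slack=1)
Line 6: ['mineral', 'be'] (min_width=10, slack=5)
Line 7: ['knife', 'stop'] (min_width=10, slack=5)
Line 8: ['cheese', 'rain'] (min_width=11, slack=4)
Line 9: ['language', 'tomato'] (min_width=15, slack=0)
Line 10: ['bread'] (min_width=5, slack=10)

Answer: |developer    up|
|security       |
|orchestra  read|
|page  number  I|
|paper  cup play|
|mineral      be|
|knife      stop|
|cheese     rain|
|language tomato|
|bread          |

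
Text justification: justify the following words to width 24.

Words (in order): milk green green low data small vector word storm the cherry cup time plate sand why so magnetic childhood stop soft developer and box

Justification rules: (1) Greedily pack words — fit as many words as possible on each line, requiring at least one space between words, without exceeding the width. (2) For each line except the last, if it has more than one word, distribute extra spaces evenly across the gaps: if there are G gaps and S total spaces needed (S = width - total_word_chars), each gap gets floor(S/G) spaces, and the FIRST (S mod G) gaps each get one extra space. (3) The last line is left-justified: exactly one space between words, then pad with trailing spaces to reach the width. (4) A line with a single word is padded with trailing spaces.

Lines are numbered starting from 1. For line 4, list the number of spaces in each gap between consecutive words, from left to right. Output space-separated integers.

Answer: 2 2 1 1

Derivation:
Line 1: ['milk', 'green', 'green', 'low'] (min_width=20, slack=4)
Line 2: ['data', 'small', 'vector', 'word'] (min_width=22, slack=2)
Line 3: ['storm', 'the', 'cherry', 'cup'] (min_width=20, slack=4)
Line 4: ['time', 'plate', 'sand', 'why', 'so'] (min_width=22, slack=2)
Line 5: ['magnetic', 'childhood', 'stop'] (min_width=23, slack=1)
Line 6: ['soft', 'developer', 'and', 'box'] (min_width=22, slack=2)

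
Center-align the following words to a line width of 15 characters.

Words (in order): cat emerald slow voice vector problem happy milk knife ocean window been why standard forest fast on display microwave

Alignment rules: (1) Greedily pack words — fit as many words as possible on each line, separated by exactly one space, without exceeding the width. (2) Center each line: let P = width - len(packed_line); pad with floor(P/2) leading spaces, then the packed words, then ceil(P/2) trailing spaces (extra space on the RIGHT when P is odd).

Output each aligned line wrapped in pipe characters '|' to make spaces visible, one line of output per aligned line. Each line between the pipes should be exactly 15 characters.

Line 1: ['cat', 'emerald'] (min_width=11, slack=4)
Line 2: ['slow', 'voice'] (min_width=10, slack=5)
Line 3: ['vector', 'problem'] (min_width=14, slack=1)
Line 4: ['happy', 'milk'] (min_width=10, slack=5)
Line 5: ['knife', 'ocean'] (min_width=11, slack=4)
Line 6: ['window', 'been', 'why'] (min_width=15, slack=0)
Line 7: ['standard', 'forest'] (min_width=15, slack=0)
Line 8: ['fast', 'on', 'display'] (min_width=15, slack=0)
Line 9: ['microwave'] (min_width=9, slack=6)

Answer: |  cat emerald  |
|  slow voice   |
|vector problem |
|  happy milk   |
|  knife ocean  |
|window been why|
|standard forest|
|fast on display|
|   microwave   |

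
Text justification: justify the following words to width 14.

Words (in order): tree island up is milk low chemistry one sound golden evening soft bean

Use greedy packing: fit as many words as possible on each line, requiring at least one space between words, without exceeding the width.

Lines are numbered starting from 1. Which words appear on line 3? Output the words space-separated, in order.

Answer: chemistry one

Derivation:
Line 1: ['tree', 'island', 'up'] (min_width=14, slack=0)
Line 2: ['is', 'milk', 'low'] (min_width=11, slack=3)
Line 3: ['chemistry', 'one'] (min_width=13, slack=1)
Line 4: ['sound', 'golden'] (min_width=12, slack=2)
Line 5: ['evening', 'soft'] (min_width=12, slack=2)
Line 6: ['bean'] (min_width=4, slack=10)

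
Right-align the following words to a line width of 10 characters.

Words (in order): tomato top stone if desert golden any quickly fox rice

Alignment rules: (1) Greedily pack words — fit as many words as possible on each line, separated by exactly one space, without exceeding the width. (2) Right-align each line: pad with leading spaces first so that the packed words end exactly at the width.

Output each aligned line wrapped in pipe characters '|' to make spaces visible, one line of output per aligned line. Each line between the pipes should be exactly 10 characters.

Line 1: ['tomato', 'top'] (min_width=10, slack=0)
Line 2: ['stone', 'if'] (min_width=8, slack=2)
Line 3: ['desert'] (min_width=6, slack=4)
Line 4: ['golden', 'any'] (min_width=10, slack=0)
Line 5: ['quickly'] (min_width=7, slack=3)
Line 6: ['fox', 'rice'] (min_width=8, slack=2)

Answer: |tomato top|
|  stone if|
|    desert|
|golden any|
|   quickly|
|  fox rice|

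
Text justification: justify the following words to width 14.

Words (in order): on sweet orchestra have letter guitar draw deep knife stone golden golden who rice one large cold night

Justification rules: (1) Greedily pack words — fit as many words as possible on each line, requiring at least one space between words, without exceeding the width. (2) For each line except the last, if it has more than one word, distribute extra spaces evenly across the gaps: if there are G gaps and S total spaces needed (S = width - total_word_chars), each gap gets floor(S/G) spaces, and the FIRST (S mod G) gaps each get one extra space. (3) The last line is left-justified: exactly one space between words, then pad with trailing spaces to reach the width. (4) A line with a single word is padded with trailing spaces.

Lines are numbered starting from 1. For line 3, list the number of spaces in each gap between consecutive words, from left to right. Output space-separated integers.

Line 1: ['on', 'sweet'] (min_width=8, slack=6)
Line 2: ['orchestra', 'have'] (min_width=14, slack=0)
Line 3: ['letter', 'guitar'] (min_width=13, slack=1)
Line 4: ['draw', 'deep'] (min_width=9, slack=5)
Line 5: ['knife', 'stone'] (min_width=11, slack=3)
Line 6: ['golden', 'golden'] (min_width=13, slack=1)
Line 7: ['who', 'rice', 'one'] (min_width=12, slack=2)
Line 8: ['large', 'cold'] (min_width=10, slack=4)
Line 9: ['night'] (min_width=5, slack=9)

Answer: 2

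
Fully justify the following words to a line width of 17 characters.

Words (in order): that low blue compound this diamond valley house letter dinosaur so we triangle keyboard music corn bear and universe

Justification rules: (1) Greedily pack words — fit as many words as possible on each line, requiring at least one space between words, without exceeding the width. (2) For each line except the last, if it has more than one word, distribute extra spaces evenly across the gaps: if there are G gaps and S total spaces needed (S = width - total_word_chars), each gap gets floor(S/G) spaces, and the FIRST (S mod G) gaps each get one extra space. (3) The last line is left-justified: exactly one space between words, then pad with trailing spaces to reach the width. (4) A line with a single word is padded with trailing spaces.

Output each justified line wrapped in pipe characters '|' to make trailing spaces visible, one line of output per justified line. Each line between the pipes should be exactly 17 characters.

Line 1: ['that', 'low', 'blue'] (min_width=13, slack=4)
Line 2: ['compound', 'this'] (min_width=13, slack=4)
Line 3: ['diamond', 'valley'] (min_width=14, slack=3)
Line 4: ['house', 'letter'] (min_width=12, slack=5)
Line 5: ['dinosaur', 'so', 'we'] (min_width=14, slack=3)
Line 6: ['triangle', 'keyboard'] (min_width=17, slack=0)
Line 7: ['music', 'corn', 'bear'] (min_width=15, slack=2)
Line 8: ['and', 'universe'] (min_width=12, slack=5)

Answer: |that   low   blue|
|compound     this|
|diamond    valley|
|house      letter|
|dinosaur   so  we|
|triangle keyboard|
|music  corn  bear|
|and universe     |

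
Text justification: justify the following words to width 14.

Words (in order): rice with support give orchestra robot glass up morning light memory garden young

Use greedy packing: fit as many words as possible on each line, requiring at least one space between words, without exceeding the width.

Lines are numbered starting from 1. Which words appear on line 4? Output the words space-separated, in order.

Line 1: ['rice', 'with'] (min_width=9, slack=5)
Line 2: ['support', 'give'] (min_width=12, slack=2)
Line 3: ['orchestra'] (min_width=9, slack=5)
Line 4: ['robot', 'glass', 'up'] (min_width=14, slack=0)
Line 5: ['morning', 'light'] (min_width=13, slack=1)
Line 6: ['memory', 'garden'] (min_width=13, slack=1)
Line 7: ['young'] (min_width=5, slack=9)

Answer: robot glass up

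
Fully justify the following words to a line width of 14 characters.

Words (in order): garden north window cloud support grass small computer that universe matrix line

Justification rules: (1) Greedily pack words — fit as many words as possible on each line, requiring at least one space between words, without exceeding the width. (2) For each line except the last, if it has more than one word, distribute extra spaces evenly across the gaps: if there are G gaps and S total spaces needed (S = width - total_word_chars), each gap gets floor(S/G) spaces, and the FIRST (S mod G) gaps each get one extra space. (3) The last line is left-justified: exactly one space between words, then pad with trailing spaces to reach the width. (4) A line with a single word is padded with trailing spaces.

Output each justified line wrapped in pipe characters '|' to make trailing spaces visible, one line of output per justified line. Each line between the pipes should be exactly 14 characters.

Answer: |garden   north|
|window   cloud|
|support  grass|
|small computer|
|that  universe|
|matrix line   |

Derivation:
Line 1: ['garden', 'north'] (min_width=12, slack=2)
Line 2: ['window', 'cloud'] (min_width=12, slack=2)
Line 3: ['support', 'grass'] (min_width=13, slack=1)
Line 4: ['small', 'computer'] (min_width=14, slack=0)
Line 5: ['that', 'universe'] (min_width=13, slack=1)
Line 6: ['matrix', 'line'] (min_width=11, slack=3)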